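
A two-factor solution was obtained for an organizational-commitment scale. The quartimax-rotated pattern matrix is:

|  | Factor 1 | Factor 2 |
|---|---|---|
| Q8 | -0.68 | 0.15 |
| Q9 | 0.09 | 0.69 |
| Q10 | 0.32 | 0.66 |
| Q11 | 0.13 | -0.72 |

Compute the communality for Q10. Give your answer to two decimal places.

0.54

h² = 0.32² + 0.66² = 0.1024 + 0.4356 = 0.5380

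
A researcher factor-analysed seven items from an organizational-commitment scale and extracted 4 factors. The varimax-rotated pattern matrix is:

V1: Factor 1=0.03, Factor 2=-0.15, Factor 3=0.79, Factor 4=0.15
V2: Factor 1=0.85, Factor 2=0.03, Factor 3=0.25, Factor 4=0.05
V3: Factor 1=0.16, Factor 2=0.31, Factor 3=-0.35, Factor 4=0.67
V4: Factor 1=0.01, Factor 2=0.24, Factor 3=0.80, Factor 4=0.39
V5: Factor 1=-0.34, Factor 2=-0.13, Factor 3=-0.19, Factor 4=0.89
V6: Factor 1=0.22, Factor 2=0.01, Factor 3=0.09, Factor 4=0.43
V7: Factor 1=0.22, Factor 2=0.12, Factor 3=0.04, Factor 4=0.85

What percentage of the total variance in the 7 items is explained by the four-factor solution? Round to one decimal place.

71.3%

Communalities: 0.6700, 0.7884, 0.6931, 0.8498, 0.9607, 0.2415, 0.7869; Σh² = 4.9904.
Total variance with 7 standardized items is 7, so the solution explains 4.9904/7 = 0.7129 = 71.29%.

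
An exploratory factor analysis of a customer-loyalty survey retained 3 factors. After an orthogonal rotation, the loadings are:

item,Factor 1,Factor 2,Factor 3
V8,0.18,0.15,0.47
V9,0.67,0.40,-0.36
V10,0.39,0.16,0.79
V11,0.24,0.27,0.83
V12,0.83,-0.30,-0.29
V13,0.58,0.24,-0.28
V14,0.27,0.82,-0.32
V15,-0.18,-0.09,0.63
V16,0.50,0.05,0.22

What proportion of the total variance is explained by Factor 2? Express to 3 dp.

0.124

SS loadings for Factor 2 = 0.15² + 0.40² + 0.16² + 0.27² + (-0.30)² + 0.24² + 0.82² + (-0.09)² + 0.05² = 1.1116
Proportion of variance = 1.1116 / 9 = 0.1235.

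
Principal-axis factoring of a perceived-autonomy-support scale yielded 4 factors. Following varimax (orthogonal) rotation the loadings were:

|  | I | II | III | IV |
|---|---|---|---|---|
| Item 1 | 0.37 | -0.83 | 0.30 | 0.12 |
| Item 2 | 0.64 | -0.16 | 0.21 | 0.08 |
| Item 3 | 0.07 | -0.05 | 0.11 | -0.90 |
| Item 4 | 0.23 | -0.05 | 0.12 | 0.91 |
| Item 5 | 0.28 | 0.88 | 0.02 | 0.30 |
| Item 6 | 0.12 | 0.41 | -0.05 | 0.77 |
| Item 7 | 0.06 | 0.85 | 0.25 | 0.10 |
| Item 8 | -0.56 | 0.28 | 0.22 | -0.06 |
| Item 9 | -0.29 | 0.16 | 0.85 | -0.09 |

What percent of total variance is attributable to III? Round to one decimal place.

SS loadings for III = 0.30² + 0.21² + 0.11² + 0.12² + 0.02² + (-0.05)² + 0.25² + 0.22² + 0.85² = 0.9969
With 9 standardized items, total variance = 9. Proportion = 0.9969/9 = 0.1108 → 11.08%.

11.1%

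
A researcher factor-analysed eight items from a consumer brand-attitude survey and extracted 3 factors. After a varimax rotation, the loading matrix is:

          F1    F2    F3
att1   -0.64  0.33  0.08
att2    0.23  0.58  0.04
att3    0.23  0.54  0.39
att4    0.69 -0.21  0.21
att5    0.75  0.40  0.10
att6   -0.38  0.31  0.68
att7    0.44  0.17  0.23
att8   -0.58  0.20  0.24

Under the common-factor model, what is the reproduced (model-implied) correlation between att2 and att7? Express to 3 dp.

0.209

r̂ = Σ λ_i·λ_j across factors = (0.23)(0.44) + (0.58)(0.17) + (0.04)(0.23)
  = +0.1012 +0.0986 +0.0092 = 0.2090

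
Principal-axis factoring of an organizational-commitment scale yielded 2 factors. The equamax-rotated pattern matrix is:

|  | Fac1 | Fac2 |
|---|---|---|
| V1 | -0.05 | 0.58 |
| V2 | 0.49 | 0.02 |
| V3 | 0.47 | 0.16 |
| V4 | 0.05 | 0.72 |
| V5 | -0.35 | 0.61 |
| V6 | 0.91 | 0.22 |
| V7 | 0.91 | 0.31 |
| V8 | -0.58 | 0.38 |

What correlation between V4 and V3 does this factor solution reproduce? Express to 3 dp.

r̂ = Σ λ_i·λ_j across factors = (0.05)(0.47) + (0.72)(0.16)
  = +0.0235 +0.1152 = 0.1387

0.139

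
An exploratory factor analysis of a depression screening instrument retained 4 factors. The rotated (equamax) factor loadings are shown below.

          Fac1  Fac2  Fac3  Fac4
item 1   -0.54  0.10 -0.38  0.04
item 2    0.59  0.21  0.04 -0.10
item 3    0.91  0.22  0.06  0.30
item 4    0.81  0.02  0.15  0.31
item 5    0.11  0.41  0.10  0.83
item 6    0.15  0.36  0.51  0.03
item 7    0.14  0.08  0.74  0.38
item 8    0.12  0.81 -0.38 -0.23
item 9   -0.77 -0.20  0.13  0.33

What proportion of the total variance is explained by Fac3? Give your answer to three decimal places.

0.128

SS loadings for Fac3 = (-0.38)² + 0.04² + 0.06² + 0.15² + 0.10² + 0.51² + 0.74² + (-0.38)² + 0.13² = 1.1511
Proportion of variance = 1.1511 / 9 = 0.1279.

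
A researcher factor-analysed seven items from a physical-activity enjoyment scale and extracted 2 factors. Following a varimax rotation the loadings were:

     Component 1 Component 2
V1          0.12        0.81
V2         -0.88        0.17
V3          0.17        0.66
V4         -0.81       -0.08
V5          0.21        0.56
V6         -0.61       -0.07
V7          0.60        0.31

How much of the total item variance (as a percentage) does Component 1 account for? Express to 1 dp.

32.1%

SS loadings for Component 1 = 0.12² + (-0.88)² + 0.17² + (-0.81)² + 0.21² + (-0.61)² + 0.60² = 2.2500
With 7 standardized items, total variance = 7. Proportion = 2.2500/7 = 0.3214 → 32.14%.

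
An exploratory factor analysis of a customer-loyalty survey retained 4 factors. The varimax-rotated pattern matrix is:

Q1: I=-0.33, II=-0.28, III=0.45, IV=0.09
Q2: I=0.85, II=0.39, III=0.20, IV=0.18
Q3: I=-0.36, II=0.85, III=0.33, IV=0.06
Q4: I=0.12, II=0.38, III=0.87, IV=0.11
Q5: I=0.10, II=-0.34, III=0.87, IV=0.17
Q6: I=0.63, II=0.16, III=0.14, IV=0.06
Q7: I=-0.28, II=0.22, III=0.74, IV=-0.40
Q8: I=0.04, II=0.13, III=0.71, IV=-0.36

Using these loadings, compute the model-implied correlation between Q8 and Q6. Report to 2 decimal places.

0.12

r̂ = Σ λ_i·λ_j across factors = (0.04)(0.63) + (0.13)(0.16) + (0.71)(0.14) + (-0.36)(0.06)
  = +0.0252 +0.0208 +0.0994 -0.0216 = 0.1238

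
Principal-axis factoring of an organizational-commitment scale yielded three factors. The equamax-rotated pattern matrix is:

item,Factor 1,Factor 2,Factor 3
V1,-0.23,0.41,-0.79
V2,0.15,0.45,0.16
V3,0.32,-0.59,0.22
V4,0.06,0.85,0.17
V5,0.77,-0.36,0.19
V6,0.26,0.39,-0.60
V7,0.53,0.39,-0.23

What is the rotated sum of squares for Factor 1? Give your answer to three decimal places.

1.123

SS loadings for Factor 1 = (-0.23)² + 0.15² + 0.32² + 0.06² + 0.77² + 0.26² + 0.53² = 0.0529 + 0.0225 + 0.1024 + 0.0036 + 0.5929 + 0.0676 + 0.2809 = 1.1228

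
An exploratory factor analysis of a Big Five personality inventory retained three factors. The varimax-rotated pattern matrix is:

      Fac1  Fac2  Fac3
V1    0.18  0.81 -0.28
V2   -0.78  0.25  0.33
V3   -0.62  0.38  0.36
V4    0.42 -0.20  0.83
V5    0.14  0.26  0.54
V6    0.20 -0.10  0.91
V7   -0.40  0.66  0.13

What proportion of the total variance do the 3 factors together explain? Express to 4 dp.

SS loadings by factor: 1.4212, 1.4162, 2.1424; total = 4.9798.
Total variance with 7 standardized items is 7, so the solution explains 4.9798/7 = 0.7114.

0.7114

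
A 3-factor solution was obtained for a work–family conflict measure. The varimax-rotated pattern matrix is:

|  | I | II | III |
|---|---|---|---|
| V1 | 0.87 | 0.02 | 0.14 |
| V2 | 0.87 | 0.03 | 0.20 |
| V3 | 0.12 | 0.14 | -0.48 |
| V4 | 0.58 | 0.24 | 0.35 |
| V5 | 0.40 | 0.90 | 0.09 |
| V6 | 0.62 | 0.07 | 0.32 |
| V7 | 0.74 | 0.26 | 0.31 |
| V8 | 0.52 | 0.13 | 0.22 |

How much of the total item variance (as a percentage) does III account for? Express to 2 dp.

8.34%

SS loadings for III = 0.14² + 0.20² + (-0.48)² + 0.35² + 0.09² + 0.32² + 0.31² + 0.22² = 0.6675
With 8 standardized items, total variance = 8. Proportion = 0.6675/8 = 0.0834 → 8.34%.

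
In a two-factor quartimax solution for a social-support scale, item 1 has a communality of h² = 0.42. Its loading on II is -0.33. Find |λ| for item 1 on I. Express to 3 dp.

Under orthogonal rotation h² = Σλ², so λ_I² = h² − (0.1089) = 0.42 − 0.1089 = 0.3111.
|λ| = √0.3111 = 0.5578.

0.558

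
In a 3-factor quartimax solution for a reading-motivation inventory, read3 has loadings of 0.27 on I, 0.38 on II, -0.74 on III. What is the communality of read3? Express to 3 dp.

0.765

h² = 0.27² + 0.38² + (-0.74)² = 0.0729 + 0.1444 + 0.5476 = 0.7649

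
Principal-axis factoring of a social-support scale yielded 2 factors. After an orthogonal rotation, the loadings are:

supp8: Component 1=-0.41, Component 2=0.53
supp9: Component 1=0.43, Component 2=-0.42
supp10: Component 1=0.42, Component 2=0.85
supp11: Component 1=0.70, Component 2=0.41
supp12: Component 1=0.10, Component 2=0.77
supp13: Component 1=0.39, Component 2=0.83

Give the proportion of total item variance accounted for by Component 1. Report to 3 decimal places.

0.197

SS loadings for Component 1 = (-0.41)² + 0.43² + 0.42² + 0.70² + 0.10² + 0.39² = 1.1815
Proportion of variance = 1.1815 / 6 = 0.1969.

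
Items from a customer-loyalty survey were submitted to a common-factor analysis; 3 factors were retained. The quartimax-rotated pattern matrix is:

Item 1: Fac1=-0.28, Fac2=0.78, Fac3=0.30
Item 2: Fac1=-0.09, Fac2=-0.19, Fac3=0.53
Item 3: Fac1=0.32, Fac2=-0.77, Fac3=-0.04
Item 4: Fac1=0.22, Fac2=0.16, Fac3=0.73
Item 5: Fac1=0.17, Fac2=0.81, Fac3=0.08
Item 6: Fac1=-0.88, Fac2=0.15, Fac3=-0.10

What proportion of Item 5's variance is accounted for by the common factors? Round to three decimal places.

0.691

h² = 0.17² + 0.81² + 0.08² = 0.0289 + 0.6561 + 0.0064 = 0.6914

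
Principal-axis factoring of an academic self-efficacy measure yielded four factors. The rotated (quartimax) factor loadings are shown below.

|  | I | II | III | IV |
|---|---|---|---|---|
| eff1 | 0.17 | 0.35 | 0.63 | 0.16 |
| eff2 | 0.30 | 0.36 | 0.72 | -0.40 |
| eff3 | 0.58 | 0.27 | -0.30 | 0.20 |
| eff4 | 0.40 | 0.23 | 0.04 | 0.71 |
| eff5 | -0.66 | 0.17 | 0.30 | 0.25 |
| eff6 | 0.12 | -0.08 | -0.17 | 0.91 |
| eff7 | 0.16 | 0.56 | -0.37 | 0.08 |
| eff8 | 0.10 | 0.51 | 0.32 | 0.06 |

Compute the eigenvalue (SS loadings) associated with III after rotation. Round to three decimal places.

1.365

SS loadings for III = 0.63² + 0.72² + (-0.30)² + 0.04² + 0.30² + (-0.17)² + (-0.37)² + 0.32² = 0.3969 + 0.5184 + 0.0900 + 0.0016 + 0.0900 + 0.0289 + 0.1369 + 0.1024 = 1.3651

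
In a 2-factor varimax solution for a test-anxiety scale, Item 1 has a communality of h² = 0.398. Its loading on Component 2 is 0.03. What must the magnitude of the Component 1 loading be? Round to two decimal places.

Under orthogonal rotation h² = Σλ², so λ_Component 1² = h² − (0.0009) = 0.398 − 0.0009 = 0.3971.
|λ| = √0.3971 = 0.6302.

0.63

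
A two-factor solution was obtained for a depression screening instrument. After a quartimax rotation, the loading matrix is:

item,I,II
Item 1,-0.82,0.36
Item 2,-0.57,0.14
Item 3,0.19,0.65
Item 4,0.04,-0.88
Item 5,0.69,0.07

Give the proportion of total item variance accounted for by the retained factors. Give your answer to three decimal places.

Communalities: 0.8020, 0.3445, 0.4586, 0.7760, 0.4810; Σh² = 2.8621.
Total variance with 5 standardized items is 5, so the solution explains 2.8621/5 = 0.5724.

0.572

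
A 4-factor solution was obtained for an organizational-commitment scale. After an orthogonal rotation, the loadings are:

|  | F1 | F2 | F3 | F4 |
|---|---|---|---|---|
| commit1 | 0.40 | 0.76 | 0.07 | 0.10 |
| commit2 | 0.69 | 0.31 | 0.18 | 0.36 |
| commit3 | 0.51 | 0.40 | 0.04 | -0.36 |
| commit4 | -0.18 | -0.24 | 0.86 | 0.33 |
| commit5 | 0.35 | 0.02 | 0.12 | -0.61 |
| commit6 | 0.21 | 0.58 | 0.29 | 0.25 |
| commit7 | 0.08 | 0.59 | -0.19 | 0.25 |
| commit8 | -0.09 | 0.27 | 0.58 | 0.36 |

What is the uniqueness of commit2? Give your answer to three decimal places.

0.266

h² = 0.69² + 0.31² + 0.18² + 0.36² = 0.4761 + 0.0961 + 0.0324 + 0.1296 = 0.7342
Uniqueness u² = 1 − h² = 1 − 0.7342 = 0.2658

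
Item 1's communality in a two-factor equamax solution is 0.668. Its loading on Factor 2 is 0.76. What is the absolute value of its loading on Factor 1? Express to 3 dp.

Under orthogonal rotation h² = Σλ², so λ_Factor 1² = h² − (0.5776) = 0.668 − 0.5776 = 0.0904.
|λ| = √0.0904 = 0.3007.

0.301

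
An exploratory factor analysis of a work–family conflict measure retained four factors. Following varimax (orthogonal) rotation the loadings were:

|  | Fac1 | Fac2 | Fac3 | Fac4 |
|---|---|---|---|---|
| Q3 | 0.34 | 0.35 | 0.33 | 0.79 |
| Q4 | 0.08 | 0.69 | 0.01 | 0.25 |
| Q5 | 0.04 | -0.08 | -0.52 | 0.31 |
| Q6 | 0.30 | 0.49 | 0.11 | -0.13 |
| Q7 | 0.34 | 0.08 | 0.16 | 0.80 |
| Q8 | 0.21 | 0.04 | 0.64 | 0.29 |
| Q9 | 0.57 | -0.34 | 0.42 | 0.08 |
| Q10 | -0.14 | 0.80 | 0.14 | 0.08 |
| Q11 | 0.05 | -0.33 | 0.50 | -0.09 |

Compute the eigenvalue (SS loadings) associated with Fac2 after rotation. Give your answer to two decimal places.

SS loadings for Fac2 = 0.35² + 0.69² + (-0.08)² + 0.49² + 0.08² + 0.04² + (-0.34)² + 0.80² + (-0.33)² = 0.1225 + 0.4761 + 0.0064 + 0.2401 + 0.0064 + 0.0016 + 0.1156 + 0.6400 + 0.1089 = 1.7176

1.72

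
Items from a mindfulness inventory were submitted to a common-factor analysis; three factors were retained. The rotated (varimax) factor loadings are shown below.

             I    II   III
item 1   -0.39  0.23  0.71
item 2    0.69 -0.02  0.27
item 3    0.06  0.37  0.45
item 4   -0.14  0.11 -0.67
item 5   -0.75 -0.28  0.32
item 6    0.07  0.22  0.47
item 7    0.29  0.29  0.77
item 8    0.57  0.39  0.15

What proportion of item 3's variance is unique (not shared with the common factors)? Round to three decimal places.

0.657

h² = 0.06² + 0.37² + 0.45² = 0.0036 + 0.1369 + 0.2025 = 0.3430
Uniqueness u² = 1 − h² = 1 − 0.3430 = 0.6570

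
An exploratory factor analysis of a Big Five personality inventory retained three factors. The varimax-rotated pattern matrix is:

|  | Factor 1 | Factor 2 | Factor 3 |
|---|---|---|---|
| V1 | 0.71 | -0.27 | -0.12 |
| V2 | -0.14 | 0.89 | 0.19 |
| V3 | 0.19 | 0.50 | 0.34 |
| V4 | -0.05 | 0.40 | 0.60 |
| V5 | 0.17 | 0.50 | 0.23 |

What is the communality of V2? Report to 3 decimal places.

0.848

h² = (-0.14)² + 0.89² + 0.19² = 0.0196 + 0.7921 + 0.0361 = 0.8478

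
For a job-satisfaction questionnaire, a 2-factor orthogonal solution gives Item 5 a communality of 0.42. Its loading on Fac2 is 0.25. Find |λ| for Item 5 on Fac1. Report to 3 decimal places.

Under orthogonal rotation h² = Σλ², so λ_Fac1² = h² − (0.0625) = 0.42 − 0.0625 = 0.3575.
|λ| = √0.3575 = 0.5979.

0.598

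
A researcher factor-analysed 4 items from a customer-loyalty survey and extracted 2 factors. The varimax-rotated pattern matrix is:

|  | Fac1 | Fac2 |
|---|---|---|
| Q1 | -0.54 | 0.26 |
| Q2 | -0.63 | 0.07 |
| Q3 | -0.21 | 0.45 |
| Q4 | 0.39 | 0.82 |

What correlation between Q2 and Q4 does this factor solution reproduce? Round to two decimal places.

-0.19

r̂ = Σ λ_i·λ_j across factors = (-0.63)(0.39) + (0.07)(0.82)
  = -0.2457 +0.0574 = -0.1883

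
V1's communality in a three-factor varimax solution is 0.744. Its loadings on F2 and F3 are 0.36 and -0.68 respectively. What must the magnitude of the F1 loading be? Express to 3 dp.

Under orthogonal rotation h² = Σλ², so λ_F1² = h² − (0.5920) = 0.744 − 0.5920 = 0.1520.
|λ| = √0.1520 = 0.3899.

0.390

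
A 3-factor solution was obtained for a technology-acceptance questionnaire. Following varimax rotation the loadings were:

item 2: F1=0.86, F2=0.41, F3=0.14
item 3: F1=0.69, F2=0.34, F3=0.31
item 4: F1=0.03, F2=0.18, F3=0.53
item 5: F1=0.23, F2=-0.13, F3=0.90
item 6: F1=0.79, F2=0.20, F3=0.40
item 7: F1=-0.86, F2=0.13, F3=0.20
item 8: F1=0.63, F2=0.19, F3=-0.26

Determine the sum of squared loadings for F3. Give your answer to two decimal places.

SS loadings for F3 = 0.14² + 0.31² + 0.53² + 0.90² + 0.40² + 0.20² + (-0.26)² = 0.0196 + 0.0961 + 0.2809 + 0.8100 + 0.1600 + 0.0400 + 0.0676 = 1.4742

1.47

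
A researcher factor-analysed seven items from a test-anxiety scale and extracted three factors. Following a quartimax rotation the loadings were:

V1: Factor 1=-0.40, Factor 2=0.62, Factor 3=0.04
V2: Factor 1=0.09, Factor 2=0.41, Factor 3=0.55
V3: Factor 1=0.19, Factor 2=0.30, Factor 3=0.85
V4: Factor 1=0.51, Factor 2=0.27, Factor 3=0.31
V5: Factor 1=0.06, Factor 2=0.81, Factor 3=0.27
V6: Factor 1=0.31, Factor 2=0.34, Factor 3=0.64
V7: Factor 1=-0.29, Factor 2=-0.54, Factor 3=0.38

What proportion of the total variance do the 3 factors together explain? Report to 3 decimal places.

SS loadings by factor: 0.6481, 1.7787, 1.7496; total = 4.1764.
Total variance with 7 standardized items is 7, so the solution explains 4.1764/7 = 0.5966.

0.597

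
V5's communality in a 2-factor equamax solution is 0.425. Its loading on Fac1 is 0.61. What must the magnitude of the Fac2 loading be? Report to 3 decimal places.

0.230

Under orthogonal rotation h² = Σλ², so λ_Fac2² = h² − (0.3721) = 0.425 − 0.3721 = 0.0529.
|λ| = √0.0529 = 0.2300.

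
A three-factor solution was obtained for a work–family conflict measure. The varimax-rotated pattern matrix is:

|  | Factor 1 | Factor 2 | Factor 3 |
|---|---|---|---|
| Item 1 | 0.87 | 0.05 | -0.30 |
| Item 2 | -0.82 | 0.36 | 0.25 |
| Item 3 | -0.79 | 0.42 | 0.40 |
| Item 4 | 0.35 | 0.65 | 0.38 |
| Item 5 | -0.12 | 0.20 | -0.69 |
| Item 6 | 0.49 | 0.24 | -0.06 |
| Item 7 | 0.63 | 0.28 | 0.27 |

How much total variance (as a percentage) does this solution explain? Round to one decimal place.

67.8%

SS loadings by factor: 2.8273, 0.9070, 1.0095; total = 4.7438.
Total variance with 7 standardized items is 7, so the solution explains 4.7438/7 = 0.6777 = 67.77%.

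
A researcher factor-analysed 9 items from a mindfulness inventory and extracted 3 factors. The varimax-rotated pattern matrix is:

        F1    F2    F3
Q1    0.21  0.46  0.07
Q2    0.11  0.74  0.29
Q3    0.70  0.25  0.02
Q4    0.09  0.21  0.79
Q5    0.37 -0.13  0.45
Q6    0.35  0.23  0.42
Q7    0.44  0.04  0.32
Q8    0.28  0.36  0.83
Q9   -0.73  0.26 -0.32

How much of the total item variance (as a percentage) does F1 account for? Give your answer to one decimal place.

18.0%

SS loadings for F1 = 0.21² + 0.11² + 0.70² + 0.09² + 0.37² + 0.35² + 0.44² + 0.28² + (-0.73)² = 1.6186
With 9 standardized items, total variance = 9. Proportion = 1.6186/9 = 0.1798 → 17.98%.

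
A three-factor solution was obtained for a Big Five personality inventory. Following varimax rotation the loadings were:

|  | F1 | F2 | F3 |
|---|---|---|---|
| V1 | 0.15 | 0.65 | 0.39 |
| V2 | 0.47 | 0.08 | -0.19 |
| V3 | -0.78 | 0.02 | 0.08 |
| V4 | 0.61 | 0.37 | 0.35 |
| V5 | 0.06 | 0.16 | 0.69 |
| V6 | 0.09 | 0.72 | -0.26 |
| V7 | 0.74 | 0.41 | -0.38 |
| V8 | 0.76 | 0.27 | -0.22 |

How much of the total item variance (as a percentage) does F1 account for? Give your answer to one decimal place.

SS loadings for F1 = 0.15² + 0.47² + (-0.78)² + 0.61² + 0.06² + 0.09² + 0.74² + 0.76² = 2.3608
With 8 standardized items, total variance = 8. Proportion = 2.3608/8 = 0.2951 → 29.51%.

29.5%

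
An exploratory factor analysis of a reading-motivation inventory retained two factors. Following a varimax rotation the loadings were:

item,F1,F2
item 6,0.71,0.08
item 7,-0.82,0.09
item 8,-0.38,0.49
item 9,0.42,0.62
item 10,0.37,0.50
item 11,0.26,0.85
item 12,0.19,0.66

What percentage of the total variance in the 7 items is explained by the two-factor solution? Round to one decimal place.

54.1%

Communalities: 0.5105, 0.6805, 0.3845, 0.5608, 0.3869, 0.7901, 0.4717; Σh² = 3.7850.
Total variance with 7 standardized items is 7, so the solution explains 3.7850/7 = 0.5407 = 54.07%.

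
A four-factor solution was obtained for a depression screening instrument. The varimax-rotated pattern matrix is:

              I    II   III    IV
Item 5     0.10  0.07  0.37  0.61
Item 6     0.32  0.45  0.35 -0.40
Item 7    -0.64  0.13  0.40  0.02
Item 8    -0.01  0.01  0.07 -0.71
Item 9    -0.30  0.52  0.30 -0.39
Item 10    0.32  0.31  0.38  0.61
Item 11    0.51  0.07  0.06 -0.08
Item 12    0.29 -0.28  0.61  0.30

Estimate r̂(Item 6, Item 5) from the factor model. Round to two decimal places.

-0.05

r̂ = Σ λ_i·λ_j across factors = (0.32)(0.10) + (0.45)(0.07) + (0.35)(0.37) + (-0.40)(0.61)
  = +0.0320 +0.0315 +0.1295 -0.2440 = -0.0510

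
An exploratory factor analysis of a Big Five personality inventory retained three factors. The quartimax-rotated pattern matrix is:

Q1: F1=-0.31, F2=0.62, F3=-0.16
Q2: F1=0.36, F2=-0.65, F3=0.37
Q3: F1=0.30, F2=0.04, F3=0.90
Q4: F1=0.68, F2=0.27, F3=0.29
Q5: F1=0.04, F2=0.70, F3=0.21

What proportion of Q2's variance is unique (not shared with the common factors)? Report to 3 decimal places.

0.311

h² = 0.36² + (-0.65)² + 0.37² = 0.1296 + 0.4225 + 0.1369 = 0.6890
Uniqueness u² = 1 − h² = 1 − 0.6890 = 0.3110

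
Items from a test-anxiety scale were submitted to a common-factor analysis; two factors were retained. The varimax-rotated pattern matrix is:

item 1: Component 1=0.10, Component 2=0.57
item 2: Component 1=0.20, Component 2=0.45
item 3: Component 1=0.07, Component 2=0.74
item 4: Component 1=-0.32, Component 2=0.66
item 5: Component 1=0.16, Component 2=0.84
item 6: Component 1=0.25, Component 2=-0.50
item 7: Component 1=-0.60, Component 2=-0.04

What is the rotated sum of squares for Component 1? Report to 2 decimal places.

SS loadings for Component 1 = 0.10² + 0.20² + 0.07² + (-0.32)² + 0.16² + 0.25² + (-0.60)² = 0.0100 + 0.0400 + 0.0049 + 0.1024 + 0.0256 + 0.0625 + 0.3600 = 0.6054

0.61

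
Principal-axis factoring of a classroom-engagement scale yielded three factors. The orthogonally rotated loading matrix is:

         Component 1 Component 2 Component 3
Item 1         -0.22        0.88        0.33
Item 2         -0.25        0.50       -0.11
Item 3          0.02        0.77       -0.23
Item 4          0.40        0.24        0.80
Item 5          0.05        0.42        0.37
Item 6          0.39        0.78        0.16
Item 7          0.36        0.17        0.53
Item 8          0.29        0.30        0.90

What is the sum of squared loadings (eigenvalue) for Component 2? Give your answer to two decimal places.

SS loadings for Component 2 = 0.88² + 0.50² + 0.77² + 0.24² + 0.42² + 0.78² + 0.17² + 0.30² = 0.7744 + 0.2500 + 0.5929 + 0.0576 + 0.1764 + 0.6084 + 0.0289 + 0.0900 = 2.5786

2.58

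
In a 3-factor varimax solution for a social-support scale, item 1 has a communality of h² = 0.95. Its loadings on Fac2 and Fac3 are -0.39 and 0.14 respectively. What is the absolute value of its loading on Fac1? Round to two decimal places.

0.88

Under orthogonal rotation h² = Σλ², so λ_Fac1² = h² − (0.1717) = 0.95 − 0.1717 = 0.7783.
|λ| = √0.7783 = 0.8822.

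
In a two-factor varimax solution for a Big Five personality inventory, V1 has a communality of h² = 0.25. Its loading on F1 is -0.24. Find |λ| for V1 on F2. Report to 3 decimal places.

0.439

Under orthogonal rotation h² = Σλ², so λ_F2² = h² − (0.0576) = 0.25 − 0.0576 = 0.1924.
|λ| = √0.1924 = 0.4386.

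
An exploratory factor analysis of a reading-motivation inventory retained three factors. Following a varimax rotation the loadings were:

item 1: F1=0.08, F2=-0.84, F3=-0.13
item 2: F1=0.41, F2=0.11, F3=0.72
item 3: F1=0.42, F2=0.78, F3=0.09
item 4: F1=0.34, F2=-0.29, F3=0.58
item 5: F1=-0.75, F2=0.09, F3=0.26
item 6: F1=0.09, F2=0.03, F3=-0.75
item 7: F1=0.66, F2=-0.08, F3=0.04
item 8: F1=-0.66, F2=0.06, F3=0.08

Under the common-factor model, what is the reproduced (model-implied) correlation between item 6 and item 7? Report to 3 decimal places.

r̂ = Σ λ_i·λ_j across factors = (0.09)(0.66) + (0.03)(-0.08) + (-0.75)(0.04)
  = +0.0594 -0.0024 -0.0300 = 0.0270

0.027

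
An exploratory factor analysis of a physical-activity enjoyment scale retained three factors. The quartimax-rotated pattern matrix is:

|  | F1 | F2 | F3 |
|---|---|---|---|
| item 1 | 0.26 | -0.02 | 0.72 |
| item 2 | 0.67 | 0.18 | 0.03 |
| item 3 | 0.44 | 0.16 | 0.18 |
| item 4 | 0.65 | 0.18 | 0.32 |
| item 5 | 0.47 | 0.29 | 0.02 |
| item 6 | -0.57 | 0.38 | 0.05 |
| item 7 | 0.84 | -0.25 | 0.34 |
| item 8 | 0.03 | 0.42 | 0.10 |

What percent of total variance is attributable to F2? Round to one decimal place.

SS loadings for F2 = (-0.02)² + 0.18² + 0.16² + 0.18² + 0.29² + 0.38² + (-0.25)² + 0.42² = 0.5582
With 8 standardized items, total variance = 8. Proportion = 0.5582/8 = 0.0698 → 6.98%.

7.0%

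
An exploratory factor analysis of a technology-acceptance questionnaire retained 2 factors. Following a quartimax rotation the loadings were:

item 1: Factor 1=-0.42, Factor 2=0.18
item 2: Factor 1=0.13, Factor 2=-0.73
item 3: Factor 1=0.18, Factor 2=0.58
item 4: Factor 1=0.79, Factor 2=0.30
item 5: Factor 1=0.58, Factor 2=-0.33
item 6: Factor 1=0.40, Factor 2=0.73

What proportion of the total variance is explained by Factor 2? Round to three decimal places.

0.272

SS loadings for Factor 2 = 0.18² + (-0.73)² + 0.58² + 0.30² + (-0.33)² + 0.73² = 1.6335
Proportion of variance = 1.6335 / 6 = 0.2722.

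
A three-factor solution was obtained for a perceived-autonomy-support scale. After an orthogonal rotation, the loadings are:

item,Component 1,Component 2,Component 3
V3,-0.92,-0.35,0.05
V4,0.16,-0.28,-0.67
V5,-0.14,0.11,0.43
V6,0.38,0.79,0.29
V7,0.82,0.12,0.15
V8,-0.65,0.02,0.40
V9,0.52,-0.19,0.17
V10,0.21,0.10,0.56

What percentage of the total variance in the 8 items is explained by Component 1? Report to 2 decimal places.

SS loadings for Component 1 = (-0.92)² + 0.16² + (-0.14)² + 0.38² + 0.82² + (-0.65)² + 0.52² + 0.21² = 2.4454
With 8 standardized items, total variance = 8. Proportion = 2.4454/8 = 0.3057 → 30.57%.

30.57%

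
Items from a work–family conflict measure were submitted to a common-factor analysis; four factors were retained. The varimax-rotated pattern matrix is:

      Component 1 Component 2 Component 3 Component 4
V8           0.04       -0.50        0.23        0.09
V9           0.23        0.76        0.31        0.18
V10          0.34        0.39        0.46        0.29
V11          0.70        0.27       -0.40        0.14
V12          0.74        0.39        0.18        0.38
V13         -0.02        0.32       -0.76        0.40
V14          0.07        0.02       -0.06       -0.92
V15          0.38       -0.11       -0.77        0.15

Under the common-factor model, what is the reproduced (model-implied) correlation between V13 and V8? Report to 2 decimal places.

-0.30

r̂ = Σ λ_i·λ_j across factors = (-0.02)(0.04) + (0.32)(-0.50) + (-0.76)(0.23) + (0.40)(0.09)
  = -0.0008 -0.1600 -0.1748 +0.0360 = -0.2996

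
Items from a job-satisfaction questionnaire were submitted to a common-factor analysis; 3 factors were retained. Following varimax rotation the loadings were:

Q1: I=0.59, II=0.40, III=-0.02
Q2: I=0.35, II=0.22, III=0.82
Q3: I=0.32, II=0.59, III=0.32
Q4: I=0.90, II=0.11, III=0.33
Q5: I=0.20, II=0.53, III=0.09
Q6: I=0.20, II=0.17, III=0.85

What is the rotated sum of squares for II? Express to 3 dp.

0.878

SS loadings for II = 0.40² + 0.22² + 0.59² + 0.11² + 0.53² + 0.17² = 0.1600 + 0.0484 + 0.3481 + 0.0121 + 0.2809 + 0.0289 = 0.8784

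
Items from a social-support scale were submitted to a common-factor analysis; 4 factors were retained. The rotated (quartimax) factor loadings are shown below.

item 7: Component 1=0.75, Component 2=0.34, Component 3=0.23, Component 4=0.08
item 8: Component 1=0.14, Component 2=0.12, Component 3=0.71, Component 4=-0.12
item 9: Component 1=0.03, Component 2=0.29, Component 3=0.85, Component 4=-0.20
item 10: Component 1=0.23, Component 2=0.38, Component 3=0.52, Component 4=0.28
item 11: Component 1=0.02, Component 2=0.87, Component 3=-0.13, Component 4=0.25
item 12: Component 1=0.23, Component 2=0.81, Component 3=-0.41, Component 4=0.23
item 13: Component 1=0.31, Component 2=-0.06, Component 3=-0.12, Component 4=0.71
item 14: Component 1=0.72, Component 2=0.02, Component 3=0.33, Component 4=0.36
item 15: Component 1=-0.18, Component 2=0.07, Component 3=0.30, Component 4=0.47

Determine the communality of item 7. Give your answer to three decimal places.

h² = 0.75² + 0.34² + 0.23² + 0.08² = 0.5625 + 0.1156 + 0.0529 + 0.0064 = 0.7374

0.737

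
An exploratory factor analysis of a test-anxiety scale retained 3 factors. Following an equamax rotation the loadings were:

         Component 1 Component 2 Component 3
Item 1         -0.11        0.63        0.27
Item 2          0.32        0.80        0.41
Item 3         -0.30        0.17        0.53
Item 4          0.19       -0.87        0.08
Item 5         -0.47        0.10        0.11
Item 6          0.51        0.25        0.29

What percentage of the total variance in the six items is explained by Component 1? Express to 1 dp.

SS loadings for Component 1 = (-0.11)² + 0.32² + (-0.30)² + 0.19² + (-0.47)² + 0.51² = 0.7216
With 6 standardized items, total variance = 6. Proportion = 0.7216/6 = 0.1203 → 12.03%.

12.0%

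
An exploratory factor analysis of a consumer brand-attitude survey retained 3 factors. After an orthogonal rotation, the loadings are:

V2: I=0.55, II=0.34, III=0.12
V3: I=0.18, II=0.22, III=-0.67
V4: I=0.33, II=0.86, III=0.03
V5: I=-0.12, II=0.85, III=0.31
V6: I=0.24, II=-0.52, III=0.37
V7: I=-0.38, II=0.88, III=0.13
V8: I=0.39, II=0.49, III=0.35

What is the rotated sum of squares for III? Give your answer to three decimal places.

SS loadings for III = 0.12² + (-0.67)² + 0.03² + 0.31² + 0.37² + 0.13² + 0.35² = 0.0144 + 0.4489 + 0.0009 + 0.0961 + 0.1369 + 0.0169 + 0.1225 = 0.8366

0.837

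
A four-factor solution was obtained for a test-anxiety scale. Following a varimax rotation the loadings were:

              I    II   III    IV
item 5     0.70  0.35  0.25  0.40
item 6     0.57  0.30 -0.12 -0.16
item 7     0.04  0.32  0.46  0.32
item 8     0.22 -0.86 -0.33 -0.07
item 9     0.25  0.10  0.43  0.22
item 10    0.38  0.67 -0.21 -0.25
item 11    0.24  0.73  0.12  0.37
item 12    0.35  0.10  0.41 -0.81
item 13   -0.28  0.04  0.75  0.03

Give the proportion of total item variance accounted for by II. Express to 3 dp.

SS loadings for II = 0.35² + 0.30² + 0.32² + (-0.86)² + 0.10² + 0.67² + 0.73² + 0.10² + 0.04² = 2.0579
Proportion of variance = 2.0579 / 9 = 0.2287.

0.229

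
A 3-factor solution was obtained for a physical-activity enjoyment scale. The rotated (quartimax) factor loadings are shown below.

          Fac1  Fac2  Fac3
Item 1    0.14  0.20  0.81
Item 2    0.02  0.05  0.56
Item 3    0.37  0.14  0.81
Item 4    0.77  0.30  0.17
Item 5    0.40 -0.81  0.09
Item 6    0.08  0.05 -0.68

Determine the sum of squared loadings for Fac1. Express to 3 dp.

0.916

SS loadings for Fac1 = 0.14² + 0.02² + 0.37² + 0.77² + 0.40² + 0.08² = 0.0196 + 0.0004 + 0.1369 + 0.5929 + 0.1600 + 0.0064 = 0.9162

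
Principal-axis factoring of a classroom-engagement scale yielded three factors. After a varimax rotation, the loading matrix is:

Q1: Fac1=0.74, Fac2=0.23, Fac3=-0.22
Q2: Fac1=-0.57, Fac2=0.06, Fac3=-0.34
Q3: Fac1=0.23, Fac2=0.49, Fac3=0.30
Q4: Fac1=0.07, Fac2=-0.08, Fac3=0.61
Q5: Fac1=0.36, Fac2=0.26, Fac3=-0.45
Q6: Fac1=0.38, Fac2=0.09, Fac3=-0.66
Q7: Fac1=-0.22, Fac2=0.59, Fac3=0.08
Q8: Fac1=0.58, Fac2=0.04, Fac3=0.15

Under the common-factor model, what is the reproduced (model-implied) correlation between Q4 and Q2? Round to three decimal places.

r̂ = Σ λ_i·λ_j across factors = (0.07)(-0.57) + (-0.08)(0.06) + (0.61)(-0.34)
  = -0.0399 -0.0048 -0.2074 = -0.2521

-0.252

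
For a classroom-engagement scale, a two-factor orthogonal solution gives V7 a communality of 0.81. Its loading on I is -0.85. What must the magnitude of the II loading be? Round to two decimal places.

Under orthogonal rotation h² = Σλ², so λ_II² = h² − (0.7225) = 0.81 − 0.7225 = 0.0875.
|λ| = √0.0875 = 0.2958.

0.30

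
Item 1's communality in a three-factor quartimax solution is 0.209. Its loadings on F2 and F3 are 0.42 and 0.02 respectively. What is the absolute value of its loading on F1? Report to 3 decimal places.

0.179

Under orthogonal rotation h² = Σλ², so λ_F1² = h² − (0.1768) = 0.209 − 0.1768 = 0.0322.
|λ| = √0.0322 = 0.1794.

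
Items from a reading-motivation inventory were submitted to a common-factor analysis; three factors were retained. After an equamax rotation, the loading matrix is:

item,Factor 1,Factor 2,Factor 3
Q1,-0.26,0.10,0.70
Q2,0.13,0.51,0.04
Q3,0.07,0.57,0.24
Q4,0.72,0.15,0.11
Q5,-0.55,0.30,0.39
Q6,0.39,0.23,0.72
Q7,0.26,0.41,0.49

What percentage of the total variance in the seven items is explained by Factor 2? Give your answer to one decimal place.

SS loadings for Factor 2 = 0.10² + 0.51² + 0.57² + 0.15² + 0.30² + 0.23² + 0.41² = 0.9285
With 7 standardized items, total variance = 7. Proportion = 0.9285/7 = 0.1326 → 13.26%.

13.3%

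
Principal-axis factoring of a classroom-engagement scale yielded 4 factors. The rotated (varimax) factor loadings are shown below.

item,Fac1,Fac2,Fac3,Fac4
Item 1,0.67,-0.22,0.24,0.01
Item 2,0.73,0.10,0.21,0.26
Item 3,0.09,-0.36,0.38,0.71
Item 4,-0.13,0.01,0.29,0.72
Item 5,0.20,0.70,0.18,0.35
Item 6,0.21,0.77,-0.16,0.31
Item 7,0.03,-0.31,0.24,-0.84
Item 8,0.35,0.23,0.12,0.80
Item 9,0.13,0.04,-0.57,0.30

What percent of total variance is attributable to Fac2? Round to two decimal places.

SS loadings for Fac2 = (-0.22)² + 0.10² + (-0.36)² + 0.01² + 0.70² + 0.77² + (-0.31)² + 0.23² + 0.04² = 1.4216
With 9 standardized items, total variance = 9. Proportion = 1.4216/9 = 0.1580 → 15.80%.

15.80%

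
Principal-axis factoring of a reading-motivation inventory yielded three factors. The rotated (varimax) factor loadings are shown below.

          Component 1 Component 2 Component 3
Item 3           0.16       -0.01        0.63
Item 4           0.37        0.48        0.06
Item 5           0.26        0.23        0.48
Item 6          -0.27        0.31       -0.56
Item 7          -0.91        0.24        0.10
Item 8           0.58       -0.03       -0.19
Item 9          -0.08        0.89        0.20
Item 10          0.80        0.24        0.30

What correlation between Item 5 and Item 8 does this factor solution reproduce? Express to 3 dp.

0.053

r̂ = Σ λ_i·λ_j across factors = (0.26)(0.58) + (0.23)(-0.03) + (0.48)(-0.19)
  = +0.1508 -0.0069 -0.0912 = 0.0527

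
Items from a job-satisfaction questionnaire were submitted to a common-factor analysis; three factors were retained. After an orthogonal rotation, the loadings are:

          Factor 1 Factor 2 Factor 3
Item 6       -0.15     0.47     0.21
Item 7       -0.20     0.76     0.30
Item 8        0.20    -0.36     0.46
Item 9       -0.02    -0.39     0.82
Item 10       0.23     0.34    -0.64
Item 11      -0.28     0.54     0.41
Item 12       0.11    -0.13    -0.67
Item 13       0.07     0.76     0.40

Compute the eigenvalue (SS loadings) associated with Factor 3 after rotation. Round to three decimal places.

SS loadings for Factor 3 = 0.21² + 0.30² + 0.46² + 0.82² + (-0.64)² + 0.41² + (-0.67)² + 0.40² = 0.0441 + 0.0900 + 0.2116 + 0.6724 + 0.4096 + 0.1681 + 0.4489 + 0.1600 = 2.2047

2.205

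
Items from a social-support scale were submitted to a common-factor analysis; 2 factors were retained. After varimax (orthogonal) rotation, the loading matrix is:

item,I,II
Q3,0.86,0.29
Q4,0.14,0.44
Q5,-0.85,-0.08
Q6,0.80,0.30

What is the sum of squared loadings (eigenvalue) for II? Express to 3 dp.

SS loadings for II = 0.29² + 0.44² + (-0.08)² + 0.30² = 0.0841 + 0.1936 + 0.0064 + 0.0900 = 0.3741

0.374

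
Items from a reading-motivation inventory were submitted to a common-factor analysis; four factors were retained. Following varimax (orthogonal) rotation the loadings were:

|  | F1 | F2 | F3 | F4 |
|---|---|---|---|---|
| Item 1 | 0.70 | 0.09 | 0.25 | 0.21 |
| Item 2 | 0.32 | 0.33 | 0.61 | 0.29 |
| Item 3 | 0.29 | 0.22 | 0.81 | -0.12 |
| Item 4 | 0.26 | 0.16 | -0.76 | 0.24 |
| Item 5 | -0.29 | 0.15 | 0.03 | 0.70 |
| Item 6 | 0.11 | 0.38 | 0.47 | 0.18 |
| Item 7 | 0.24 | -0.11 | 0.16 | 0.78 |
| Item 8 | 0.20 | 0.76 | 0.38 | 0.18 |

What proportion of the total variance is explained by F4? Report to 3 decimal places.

0.170

SS loadings for F4 = 0.21² + 0.29² + (-0.12)² + 0.24² + 0.70² + 0.18² + 0.78² + 0.18² = 1.3634
Proportion of variance = 1.3634 / 8 = 0.1704.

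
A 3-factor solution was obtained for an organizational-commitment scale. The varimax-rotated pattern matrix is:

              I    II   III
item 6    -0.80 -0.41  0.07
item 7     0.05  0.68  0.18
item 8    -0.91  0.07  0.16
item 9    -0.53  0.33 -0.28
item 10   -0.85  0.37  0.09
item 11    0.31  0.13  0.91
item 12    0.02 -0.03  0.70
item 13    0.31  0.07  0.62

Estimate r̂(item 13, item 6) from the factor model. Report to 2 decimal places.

-0.23

r̂ = Σ λ_i·λ_j across factors = (0.31)(-0.80) + (0.07)(-0.41) + (0.62)(0.07)
  = -0.2480 -0.0287 +0.0434 = -0.2333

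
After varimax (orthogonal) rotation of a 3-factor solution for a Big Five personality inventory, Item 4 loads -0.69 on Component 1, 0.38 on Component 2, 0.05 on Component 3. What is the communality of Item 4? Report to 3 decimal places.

0.623

h² = (-0.69)² + 0.38² + 0.05² = 0.4761 + 0.1444 + 0.0025 = 0.6230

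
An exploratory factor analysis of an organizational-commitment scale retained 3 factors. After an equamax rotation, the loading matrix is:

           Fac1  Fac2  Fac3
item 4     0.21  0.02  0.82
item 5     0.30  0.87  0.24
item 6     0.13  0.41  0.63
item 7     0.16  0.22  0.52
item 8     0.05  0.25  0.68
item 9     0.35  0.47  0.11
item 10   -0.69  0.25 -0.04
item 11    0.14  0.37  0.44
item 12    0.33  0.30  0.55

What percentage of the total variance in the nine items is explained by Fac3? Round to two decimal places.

SS loadings for Fac3 = 0.82² + 0.24² + 0.63² + 0.52² + 0.68² + 0.11² + (-0.04)² + 0.44² + 0.55² = 2.3695
With 9 standardized items, total variance = 9. Proportion = 2.3695/9 = 0.2633 → 26.33%.

26.33%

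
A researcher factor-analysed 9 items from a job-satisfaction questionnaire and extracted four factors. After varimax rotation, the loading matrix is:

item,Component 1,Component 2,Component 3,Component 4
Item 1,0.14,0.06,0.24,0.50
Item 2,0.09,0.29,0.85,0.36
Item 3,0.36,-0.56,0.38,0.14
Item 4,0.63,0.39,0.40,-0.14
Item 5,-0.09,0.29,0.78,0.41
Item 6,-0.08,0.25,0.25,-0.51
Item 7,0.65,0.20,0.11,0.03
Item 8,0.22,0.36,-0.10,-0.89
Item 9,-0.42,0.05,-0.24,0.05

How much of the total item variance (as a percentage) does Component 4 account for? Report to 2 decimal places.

SS loadings for Component 4 = 0.50² + 0.36² + 0.14² + (-0.14)² + 0.41² + (-0.51)² + 0.03² + (-0.89)² + 0.05² = 1.6425
With 9 standardized items, total variance = 9. Proportion = 1.6425/9 = 0.1825 → 18.25%.

18.25%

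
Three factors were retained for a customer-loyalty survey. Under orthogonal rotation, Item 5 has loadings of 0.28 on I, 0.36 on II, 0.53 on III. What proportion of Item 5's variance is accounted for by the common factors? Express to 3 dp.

h² = 0.28² + 0.36² + 0.53² = 0.0784 + 0.1296 + 0.2809 = 0.4889

0.489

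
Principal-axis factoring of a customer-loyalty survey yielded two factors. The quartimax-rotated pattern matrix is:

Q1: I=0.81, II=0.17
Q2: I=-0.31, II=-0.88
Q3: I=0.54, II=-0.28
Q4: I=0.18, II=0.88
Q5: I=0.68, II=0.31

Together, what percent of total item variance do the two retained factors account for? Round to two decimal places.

SS loadings by factor: 1.5386, 1.7522; total = 3.2908.
Total variance with 5 standardized items is 5, so the solution explains 3.2908/5 = 0.6582 = 65.82%.

65.82%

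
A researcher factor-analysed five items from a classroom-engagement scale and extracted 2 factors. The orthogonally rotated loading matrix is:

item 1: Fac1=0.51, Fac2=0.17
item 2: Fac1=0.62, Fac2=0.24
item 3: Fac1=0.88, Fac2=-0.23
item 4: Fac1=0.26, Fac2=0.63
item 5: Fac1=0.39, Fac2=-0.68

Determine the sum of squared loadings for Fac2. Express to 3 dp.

SS loadings for Fac2 = 0.17² + 0.24² + (-0.23)² + 0.63² + (-0.68)² = 0.0289 + 0.0576 + 0.0529 + 0.3969 + 0.4624 = 0.9987

0.999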